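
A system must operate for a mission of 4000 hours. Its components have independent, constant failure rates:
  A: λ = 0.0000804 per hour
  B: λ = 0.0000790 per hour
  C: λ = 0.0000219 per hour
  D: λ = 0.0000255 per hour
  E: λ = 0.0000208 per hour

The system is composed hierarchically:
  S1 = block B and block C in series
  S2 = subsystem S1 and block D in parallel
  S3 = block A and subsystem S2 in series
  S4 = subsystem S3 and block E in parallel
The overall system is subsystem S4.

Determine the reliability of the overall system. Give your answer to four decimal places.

R(A) = exp(−0.0000804 × 4000) = 0.724988
R(B) = exp(−0.0000790 × 4000) = 0.729059
R(C) = exp(−0.0000219 × 4000) = 0.916127
R(D) = exp(−0.0000255 × 4000) = 0.903030
R(E) = exp(−0.0000208 × 4000) = 0.920167
Series (B and C): 0.729059 × 0.916127 = 0.667911
Parallel ([0.667911] and D): 1 − (1 − 0.667911)(1 − 0.903030) = 0.967797
Series (A and [0.967797]): 0.724988 × 0.967797 = 0.701641
Parallel ([0.701641] and E): 1 − (1 − 0.701641)(1 − 0.920167) = 0.9762

0.9762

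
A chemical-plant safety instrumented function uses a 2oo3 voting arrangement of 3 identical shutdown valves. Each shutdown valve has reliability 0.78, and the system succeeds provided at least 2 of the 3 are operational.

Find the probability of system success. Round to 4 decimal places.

0.8761

R = Σ_{i=2}^{3} C(3,i) p^i (1−p)^{3−i} with p = 0.78
C(3,2)·0.78^2·0.22^1 = 0.401544
C(3,3)·0.78^3·0.22^0 = 0.474552
Sum = 0.8761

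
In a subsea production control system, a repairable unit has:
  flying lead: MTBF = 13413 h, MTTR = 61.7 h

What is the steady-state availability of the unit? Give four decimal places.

A(flying lead) = MTBF/(MTBF+MTTR) = 13413/(13413+61.7) = 0.9954

0.9954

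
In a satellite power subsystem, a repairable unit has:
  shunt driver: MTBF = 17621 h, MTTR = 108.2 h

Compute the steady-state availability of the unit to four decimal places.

0.9939

A(shunt driver) = MTBF/(MTBF+MTTR) = 17621/(17621+108.2) = 0.9939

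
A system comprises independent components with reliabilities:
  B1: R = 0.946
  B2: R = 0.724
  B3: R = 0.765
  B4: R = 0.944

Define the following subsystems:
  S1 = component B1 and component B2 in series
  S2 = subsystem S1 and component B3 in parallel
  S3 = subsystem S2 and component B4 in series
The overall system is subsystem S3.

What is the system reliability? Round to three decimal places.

0.874

Series (B1 and B2): 0.94600 × 0.72400 = 0.68490
Parallel ([0.68490] and B3): 1 − (1 − 0.68490)(1 − 0.76500) = 0.92595
Series ([0.92595] and B4): 0.92595 × 0.94400 = 0.874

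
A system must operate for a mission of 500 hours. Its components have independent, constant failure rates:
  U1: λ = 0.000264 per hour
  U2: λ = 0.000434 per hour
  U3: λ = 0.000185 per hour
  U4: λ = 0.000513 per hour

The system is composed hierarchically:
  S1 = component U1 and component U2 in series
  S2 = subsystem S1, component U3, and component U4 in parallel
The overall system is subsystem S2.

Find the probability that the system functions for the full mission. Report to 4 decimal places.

R(U1) = exp(−0.000264 × 500) = 0.876341
R(U2) = exp(−0.000434 × 500) = 0.804930
R(U3) = exp(−0.000185 × 500) = 0.911649
R(U4) = exp(−0.000513 × 500) = 0.773755
Series (U1 and U2): 0.876341 × 0.804930 = 0.705393
Parallel ([0.705393], U3, and U4): 1 − (1 − 0.705393)(1 − 0.911649)(1 − 0.773755) = 0.9941

0.9941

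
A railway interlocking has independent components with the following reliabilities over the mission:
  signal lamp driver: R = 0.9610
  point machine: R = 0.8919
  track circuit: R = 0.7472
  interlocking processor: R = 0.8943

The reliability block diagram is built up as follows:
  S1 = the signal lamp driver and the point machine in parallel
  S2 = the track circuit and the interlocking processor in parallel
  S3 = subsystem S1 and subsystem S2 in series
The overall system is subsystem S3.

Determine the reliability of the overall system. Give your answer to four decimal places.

0.9692

Parallel (signal lamp driver and point machine): 1 − (1 − 0.961000)(1 − 0.891900) = 0.995784
Parallel (track circuit and interlocking processor): 1 − (1 − 0.747200)(1 − 0.894300) = 0.973279
Series ([0.995784] and [0.973279]): 0.995784 × 0.973279 = 0.9692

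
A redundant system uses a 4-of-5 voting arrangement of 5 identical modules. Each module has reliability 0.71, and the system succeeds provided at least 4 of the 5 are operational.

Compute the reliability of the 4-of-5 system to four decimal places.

0.5489

R = Σ_{i=4}^{5} C(5,i) p^i (1−p)^{5−i} with p = 0.71
C(5,4)·0.71^4·0.29^1 = 0.368469
C(5,5)·0.71^5·0.29^0 = 0.180423
Sum = 0.5489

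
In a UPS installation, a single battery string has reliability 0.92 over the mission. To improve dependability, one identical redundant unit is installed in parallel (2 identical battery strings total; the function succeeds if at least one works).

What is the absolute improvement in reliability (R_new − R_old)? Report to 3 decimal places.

R_before = 0.92
R_after = 1 − (1 − 0.92)^2 = 0.994
ΔR = 0.994 − 0.92 = 0.074

0.074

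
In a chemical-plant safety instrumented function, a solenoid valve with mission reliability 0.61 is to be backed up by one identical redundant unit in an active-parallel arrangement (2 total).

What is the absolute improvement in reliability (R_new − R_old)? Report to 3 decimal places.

0.238

R_before = 0.61
R_after = 1 − (1 − 0.61)^2 = 0.848
ΔR = 0.848 − 0.61 = 0.238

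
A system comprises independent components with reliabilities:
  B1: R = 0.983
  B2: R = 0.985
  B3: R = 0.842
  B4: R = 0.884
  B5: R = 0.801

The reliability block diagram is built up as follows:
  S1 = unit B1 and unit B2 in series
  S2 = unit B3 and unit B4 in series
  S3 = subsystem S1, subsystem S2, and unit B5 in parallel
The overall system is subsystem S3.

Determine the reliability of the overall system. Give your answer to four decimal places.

Series (B1 and B2): 0.983000 × 0.985000 = 0.968255
Series (B3 and B4): 0.842000 × 0.884000 = 0.744328
Parallel ([0.968255], [0.744328], and B5): 1 − (1 − 0.968255)(1 − 0.744328)(1 − 0.801000) = 0.9984

0.9984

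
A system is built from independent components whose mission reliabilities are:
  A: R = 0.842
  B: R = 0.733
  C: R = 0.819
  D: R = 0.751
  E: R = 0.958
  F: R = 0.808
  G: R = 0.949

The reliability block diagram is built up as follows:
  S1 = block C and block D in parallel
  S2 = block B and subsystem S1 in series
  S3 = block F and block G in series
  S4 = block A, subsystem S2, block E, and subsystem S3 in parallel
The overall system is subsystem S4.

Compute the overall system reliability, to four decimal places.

0.9995

Parallel (C and D): 1 − (1 − 0.819000)(1 − 0.751000) = 0.954931
Series (B and [0.954931]): 0.733000 × 0.954931 = 0.699964
Series (F and G): 0.808000 × 0.949000 = 0.766792
Parallel (A, [0.699964], E, and [0.766792]): 1 − (1 − 0.842000)(1 − 0.699964)(1 − 0.958000)(1 − 0.766792) = 0.9995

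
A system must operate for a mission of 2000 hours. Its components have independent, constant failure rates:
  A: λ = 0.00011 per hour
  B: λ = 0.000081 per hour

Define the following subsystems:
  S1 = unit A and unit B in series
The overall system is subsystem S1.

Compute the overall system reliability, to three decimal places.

0.682

R(A) = exp(−0.00011 × 2000) = 0.80252
R(B) = exp(−0.000081 × 2000) = 0.85044
Series (A and B): 0.80252 × 0.85044 = 0.682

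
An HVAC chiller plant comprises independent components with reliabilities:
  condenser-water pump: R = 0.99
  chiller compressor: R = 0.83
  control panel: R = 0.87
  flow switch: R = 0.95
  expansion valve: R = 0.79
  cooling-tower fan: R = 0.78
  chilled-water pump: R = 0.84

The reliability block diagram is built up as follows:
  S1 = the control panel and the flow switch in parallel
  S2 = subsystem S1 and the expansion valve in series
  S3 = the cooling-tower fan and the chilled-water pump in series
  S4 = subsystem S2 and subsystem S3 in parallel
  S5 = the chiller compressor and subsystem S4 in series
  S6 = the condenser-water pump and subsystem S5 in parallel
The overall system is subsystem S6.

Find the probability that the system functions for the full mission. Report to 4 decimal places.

0.9977

Parallel (control panel and flow switch): 1 − (1 − 0.870000)(1 − 0.950000) = 0.993500
Series ([0.993500] and expansion valve): 0.993500 × 0.790000 = 0.784865
Series (cooling-tower fan and chilled-water pump): 0.780000 × 0.840000 = 0.655200
Parallel ([0.784865] and [0.655200]): 1 − (1 − 0.784865)(1 − 0.655200) = 0.925821
Series (chiller compressor and [0.925821]): 0.830000 × 0.925821 = 0.768431
Parallel (condenser-water pump and [0.768431]): 1 − (1 − 0.990000)(1 − 0.768431) = 0.9977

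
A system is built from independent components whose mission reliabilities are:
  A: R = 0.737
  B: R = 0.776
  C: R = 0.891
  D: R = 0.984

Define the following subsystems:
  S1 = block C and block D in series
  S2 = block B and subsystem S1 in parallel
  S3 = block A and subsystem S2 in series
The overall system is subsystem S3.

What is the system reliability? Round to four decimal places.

0.7167

Series (C and D): 0.891000 × 0.984000 = 0.876744
Parallel (B and [0.876744]): 1 − (1 − 0.776000)(1 − 0.876744) = 0.972391
Series (A and [0.972391]): 0.737000 × 0.972391 = 0.7167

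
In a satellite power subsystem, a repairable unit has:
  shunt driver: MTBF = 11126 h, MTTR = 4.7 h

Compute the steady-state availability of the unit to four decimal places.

A(shunt driver) = MTBF/(MTBF+MTTR) = 11126/(11126+4.7) = 0.9996

0.9996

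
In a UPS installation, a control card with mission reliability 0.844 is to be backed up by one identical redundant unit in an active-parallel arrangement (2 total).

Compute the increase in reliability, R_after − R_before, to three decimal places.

R_before = 0.844
R_after = 1 − (1 − 0.844)^2 = 0.976
ΔR = 0.976 − 0.844 = 0.132

0.132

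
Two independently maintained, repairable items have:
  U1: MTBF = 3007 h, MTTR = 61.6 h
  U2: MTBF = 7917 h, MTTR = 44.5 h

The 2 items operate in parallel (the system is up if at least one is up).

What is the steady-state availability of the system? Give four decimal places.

A(U1) = MTBF/(MTBF+MTTR) = 3007/(3007+61.6) = 0.979926
A(U2) = MTBF/(MTBF+MTTR) = 7917/(7917+44.5) = 0.994411
Parallel availability: 1 − (1 − 0.979926)(1 − 0.994411) = 0.9999

0.9999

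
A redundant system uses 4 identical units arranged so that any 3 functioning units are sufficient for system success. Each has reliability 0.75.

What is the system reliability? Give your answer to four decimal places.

0.7383

R = Σ_{i=3}^{4} C(4,i) p^i (1−p)^{4−i} with p = 0.75
C(4,3)·0.75^3·0.25^1 = 0.421875
C(4,4)·0.75^4·0.25^0 = 0.316406
Sum = 0.7383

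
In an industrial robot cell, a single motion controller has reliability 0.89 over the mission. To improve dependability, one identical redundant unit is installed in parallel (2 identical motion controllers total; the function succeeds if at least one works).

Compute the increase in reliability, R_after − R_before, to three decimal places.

0.098

R_before = 0.89
R_after = 1 − (1 − 0.89)^2 = 0.988
ΔR = 0.988 − 0.89 = 0.098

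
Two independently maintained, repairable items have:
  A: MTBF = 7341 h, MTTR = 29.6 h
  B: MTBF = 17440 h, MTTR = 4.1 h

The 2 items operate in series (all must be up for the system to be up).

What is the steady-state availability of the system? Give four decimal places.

A(A) = MTBF/(MTBF+MTTR) = 7341/(7341+29.6) = 0.995984
A(B) = MTBF/(MTBF+MTTR) = 17440/(17440+4.1) = 0.999765
Series availability: 0.995984 × 0.999765 = 0.9957

0.9957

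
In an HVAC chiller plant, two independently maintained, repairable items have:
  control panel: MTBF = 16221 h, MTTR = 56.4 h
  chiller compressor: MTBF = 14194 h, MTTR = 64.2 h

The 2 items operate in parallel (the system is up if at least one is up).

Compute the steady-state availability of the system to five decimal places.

0.99998

A(control panel) = MTBF/(MTBF+MTTR) = 16221/(16221+56.4) = 0.996535
A(chiller compressor) = MTBF/(MTBF+MTTR) = 14194/(14194+64.2) = 0.995497
Parallel availability: 1 − (1 − 0.996535)(1 − 0.995497) = 0.99998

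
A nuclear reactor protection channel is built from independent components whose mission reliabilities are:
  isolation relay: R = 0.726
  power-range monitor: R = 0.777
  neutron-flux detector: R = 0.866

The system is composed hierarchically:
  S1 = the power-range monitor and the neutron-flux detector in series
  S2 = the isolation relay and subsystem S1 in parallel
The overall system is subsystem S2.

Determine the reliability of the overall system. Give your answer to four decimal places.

0.9104

Series (power-range monitor and neutron-flux detector): 0.777000 × 0.866000 = 0.672882
Parallel (isolation relay and [0.672882]): 1 − (1 − 0.726000)(1 − 0.672882) = 0.9104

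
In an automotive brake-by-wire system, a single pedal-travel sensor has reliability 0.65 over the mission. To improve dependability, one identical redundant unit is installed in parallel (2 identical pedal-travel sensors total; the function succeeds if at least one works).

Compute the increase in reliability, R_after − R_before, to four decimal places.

R_before = 0.65
R_after = 1 − (1 − 0.65)^2 = 0.8775
ΔR = 0.8775 − 0.65 = 0.2275

0.2275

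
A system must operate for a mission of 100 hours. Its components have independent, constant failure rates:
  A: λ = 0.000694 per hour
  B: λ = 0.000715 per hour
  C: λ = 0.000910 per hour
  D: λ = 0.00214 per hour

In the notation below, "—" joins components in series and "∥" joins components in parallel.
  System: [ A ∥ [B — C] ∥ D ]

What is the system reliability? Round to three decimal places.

R(A) = exp(−0.000694 × 100) = 0.93295
R(B) = exp(−0.000715 × 100) = 0.93100
R(C) = exp(−0.000910 × 100) = 0.91302
R(D) = exp(−0.00214 × 100) = 0.80735
Series (B and C): 0.93100 × 0.91302 = 0.85002
Parallel (A, [0.85002], and D): 1 − (1 − 0.93295)(1 − 0.85002)(1 − 0.80735) = 0.998

0.998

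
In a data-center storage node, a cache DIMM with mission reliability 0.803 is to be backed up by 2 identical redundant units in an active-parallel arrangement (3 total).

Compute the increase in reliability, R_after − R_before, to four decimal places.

0.1894

R_before = 0.803
R_after = 1 − (1 − 0.803)^3 = 0.9924
ΔR = 0.9924 − 0.803 = 0.1894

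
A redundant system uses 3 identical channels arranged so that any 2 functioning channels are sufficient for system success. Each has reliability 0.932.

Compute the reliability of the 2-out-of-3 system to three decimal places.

0.987

R = Σ_{i=2}^{3} C(3,i) p^i (1−p)^{3−i} with p = 0.932
C(3,2)·0.932^2·0.068^1 = 0.17720
C(3,3)·0.932^3·0.068^0 = 0.80956
Sum = 0.987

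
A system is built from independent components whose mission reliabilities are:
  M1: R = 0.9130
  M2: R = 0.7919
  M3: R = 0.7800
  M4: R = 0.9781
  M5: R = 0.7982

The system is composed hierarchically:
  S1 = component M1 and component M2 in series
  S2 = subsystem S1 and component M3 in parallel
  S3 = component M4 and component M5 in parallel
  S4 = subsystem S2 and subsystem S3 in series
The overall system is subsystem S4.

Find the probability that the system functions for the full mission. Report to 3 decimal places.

Series (M1 and M2): 0.91300 × 0.79190 = 0.72300
Parallel ([0.72300] and M3): 1 − (1 − 0.72300)(1 − 0.78000) = 0.93906
Parallel (M4 and M5): 1 − (1 − 0.97810)(1 − 0.79820) = 0.99558
Series ([0.93906] and [0.99558]): 0.93906 × 0.99558 = 0.935

0.935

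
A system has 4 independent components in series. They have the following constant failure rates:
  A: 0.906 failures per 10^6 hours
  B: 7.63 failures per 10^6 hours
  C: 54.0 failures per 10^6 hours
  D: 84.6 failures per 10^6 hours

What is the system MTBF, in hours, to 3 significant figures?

6800

Series of exponential components: λ_sys = Σ λ_i
λ_sys = 0.000000906 + 0.00000763 + 0.0000540 + 0.0000846 = 1.4714e-04 /h
MTBF = 1 / λ_sys = 6800 h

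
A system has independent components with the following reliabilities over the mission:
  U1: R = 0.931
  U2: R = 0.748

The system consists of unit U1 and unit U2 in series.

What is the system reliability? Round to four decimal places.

Series (U1 and U2): 0.931000 × 0.748000 = 0.6964

0.6964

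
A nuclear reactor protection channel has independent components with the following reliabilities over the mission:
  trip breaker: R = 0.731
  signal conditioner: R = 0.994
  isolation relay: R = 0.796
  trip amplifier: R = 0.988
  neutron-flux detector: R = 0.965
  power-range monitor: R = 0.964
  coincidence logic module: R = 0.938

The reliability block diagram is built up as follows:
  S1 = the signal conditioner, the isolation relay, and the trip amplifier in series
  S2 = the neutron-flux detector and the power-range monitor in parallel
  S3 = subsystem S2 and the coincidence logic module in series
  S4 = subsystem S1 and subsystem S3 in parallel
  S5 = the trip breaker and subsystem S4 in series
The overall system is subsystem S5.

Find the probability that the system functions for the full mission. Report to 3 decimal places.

Series (signal conditioner, isolation relay, and trip amplifier): 0.99400 × 0.79600 × 0.98800 = 0.78173
Parallel (neutron-flux detector and power-range monitor): 1 − (1 − 0.96500)(1 − 0.96400) = 0.99874
Series ([0.99874] and coincidence logic module): 0.99874 × 0.93800 = 0.93682
Parallel ([0.78173] and [0.93682]): 1 − (1 − 0.78173)(1 − 0.93682) = 0.98621
Series (trip breaker and [0.98621]): 0.73100 × 0.98621 = 0.721

0.721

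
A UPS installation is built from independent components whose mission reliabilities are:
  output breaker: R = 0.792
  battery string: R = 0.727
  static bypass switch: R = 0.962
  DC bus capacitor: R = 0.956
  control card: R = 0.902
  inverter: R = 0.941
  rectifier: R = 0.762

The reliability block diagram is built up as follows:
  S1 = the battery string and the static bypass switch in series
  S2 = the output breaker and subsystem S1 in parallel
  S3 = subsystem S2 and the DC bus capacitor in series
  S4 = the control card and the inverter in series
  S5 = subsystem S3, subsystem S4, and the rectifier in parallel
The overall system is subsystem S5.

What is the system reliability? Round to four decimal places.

Series (battery string and static bypass switch): 0.727000 × 0.962000 = 0.699374
Parallel (output breaker and [0.699374]): 1 − (1 − 0.792000)(1 − 0.699374) = 0.937470
Series ([0.937470] and DC bus capacitor): 0.937470 × 0.956000 = 0.896221
Series (control card and inverter): 0.902000 × 0.941000 = 0.848782
Parallel ([0.896221], [0.848782], and rectifier): 1 − (1 − 0.896221)(1 − 0.848782)(1 − 0.762000) = 0.9963

0.9963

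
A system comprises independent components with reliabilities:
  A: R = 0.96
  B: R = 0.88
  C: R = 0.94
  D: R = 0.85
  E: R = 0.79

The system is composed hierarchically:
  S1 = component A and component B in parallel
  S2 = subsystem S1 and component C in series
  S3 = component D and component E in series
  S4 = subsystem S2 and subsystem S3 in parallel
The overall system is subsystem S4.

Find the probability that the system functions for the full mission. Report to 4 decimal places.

Parallel (A and B): 1 − (1 − 0.960000)(1 − 0.880000) = 0.995200
Series ([0.995200] and C): 0.995200 × 0.940000 = 0.935488
Series (D and E): 0.850000 × 0.790000 = 0.671500
Parallel ([0.935488] and [0.671500]): 1 − (1 − 0.935488)(1 − 0.671500) = 0.9788

0.9788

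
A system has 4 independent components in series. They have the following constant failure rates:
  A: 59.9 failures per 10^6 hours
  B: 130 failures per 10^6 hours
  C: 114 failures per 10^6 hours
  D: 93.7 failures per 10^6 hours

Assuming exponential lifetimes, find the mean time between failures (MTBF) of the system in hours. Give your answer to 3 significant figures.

Series of exponential components: λ_sys = Σ λ_i
λ_sys = 0.0000599 + 0.000130 + 0.000114 + 0.0000937 = 3.9760e-04 /h
MTBF = 1 / λ_sys = 2520 h

2520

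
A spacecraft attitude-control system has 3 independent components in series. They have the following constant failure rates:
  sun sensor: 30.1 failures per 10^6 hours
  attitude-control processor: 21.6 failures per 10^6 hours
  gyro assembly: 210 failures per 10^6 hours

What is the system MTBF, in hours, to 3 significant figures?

Series of exponential components: λ_sys = Σ λ_i
λ_sys = 0.0000301 + 0.0000216 + 0.000210 = 2.6170e-04 /h
MTBF = 1 / λ_sys = 3820 h

3820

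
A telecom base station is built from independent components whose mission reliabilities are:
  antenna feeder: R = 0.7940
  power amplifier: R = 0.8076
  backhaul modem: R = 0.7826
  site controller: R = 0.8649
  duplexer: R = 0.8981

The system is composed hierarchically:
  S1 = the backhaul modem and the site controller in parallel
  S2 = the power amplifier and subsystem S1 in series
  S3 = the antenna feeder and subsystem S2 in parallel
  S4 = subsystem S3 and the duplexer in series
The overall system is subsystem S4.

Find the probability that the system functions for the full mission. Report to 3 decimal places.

0.858

Parallel (backhaul modem and site controller): 1 − (1 − 0.78260)(1 − 0.86490) = 0.97063
Series (power amplifier and [0.97063]): 0.80760 × 0.97063 = 0.78388
Parallel (antenna feeder and [0.78388]): 1 − (1 − 0.79400)(1 − 0.78388) = 0.95548
Series ([0.95548] and duplexer): 0.95548 × 0.89810 = 0.858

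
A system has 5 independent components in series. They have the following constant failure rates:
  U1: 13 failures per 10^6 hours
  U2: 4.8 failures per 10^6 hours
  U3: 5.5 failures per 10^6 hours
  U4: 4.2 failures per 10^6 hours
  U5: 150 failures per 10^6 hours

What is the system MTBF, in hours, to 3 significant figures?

Series of exponential components: λ_sys = Σ λ_i
λ_sys = 0.000013 + 0.0000048 + 0.0000055 + 0.0000042 + 0.00015 = 1.7750e-04 /h
MTBF = 1 / λ_sys = 5630 h

5630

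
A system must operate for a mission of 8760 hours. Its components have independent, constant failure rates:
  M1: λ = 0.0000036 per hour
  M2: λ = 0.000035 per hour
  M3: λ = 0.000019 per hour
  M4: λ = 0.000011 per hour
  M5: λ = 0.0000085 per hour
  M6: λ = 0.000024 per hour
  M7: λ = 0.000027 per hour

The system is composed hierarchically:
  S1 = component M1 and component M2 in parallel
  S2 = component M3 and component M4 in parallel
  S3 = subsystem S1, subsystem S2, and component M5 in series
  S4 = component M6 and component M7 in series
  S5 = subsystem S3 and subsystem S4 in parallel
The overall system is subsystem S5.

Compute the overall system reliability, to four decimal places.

R(M1) = exp(−0.0000036 × 8760) = 0.968956
R(M2) = exp(−0.000035 × 8760) = 0.735945
R(M3) = exp(−0.000019 × 8760) = 0.846674
R(M4) = exp(−0.000011 × 8760) = 0.908137
R(M5) = exp(−0.0000085 × 8760) = 0.928245
R(M6) = exp(−0.000024 × 8760) = 0.810390
R(M7) = exp(−0.000027 × 8760) = 0.789370
Parallel (M1 and M2): 1 − (1 − 0.968956)(1 − 0.735945) = 0.991803
Parallel (M3 and M4): 1 − (1 − 0.846674)(1 − 0.908137) = 0.985915
Series ([0.991803], [0.985915], and M5): 0.991803 × 0.985915 × 0.928245 = 0.907669
Series (M6 and M7): 0.810390 × 0.789370 = 0.639698
Parallel ([0.907669] and [0.639698]): 1 − (1 − 0.907669)(1 − 0.639698) = 0.9667

0.9667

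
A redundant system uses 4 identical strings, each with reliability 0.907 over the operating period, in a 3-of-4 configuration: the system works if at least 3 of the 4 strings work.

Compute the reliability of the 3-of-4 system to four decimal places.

0.9543

R = Σ_{i=3}^{4} C(4,i) p^i (1−p)^{4−i} with p = 0.907
C(4,3)·0.907^3·0.093^1 = 0.277565
C(4,4)·0.907^4·0.093^0 = 0.676751
Sum = 0.9543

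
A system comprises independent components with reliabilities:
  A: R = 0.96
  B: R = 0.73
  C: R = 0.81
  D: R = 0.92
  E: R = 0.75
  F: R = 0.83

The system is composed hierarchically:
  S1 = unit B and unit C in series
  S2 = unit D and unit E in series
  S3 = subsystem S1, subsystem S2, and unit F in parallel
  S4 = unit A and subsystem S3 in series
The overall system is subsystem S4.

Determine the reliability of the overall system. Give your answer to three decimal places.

Series (B and C): 0.73000 × 0.81000 = 0.59130
Series (D and E): 0.92000 × 0.75000 = 0.69000
Parallel ([0.59130], [0.69000], and F): 1 − (1 − 0.59130)(1 − 0.69000)(1 − 0.83000) = 0.97846
Series (A and [0.97846]): 0.96000 × 0.97846 = 0.939

0.939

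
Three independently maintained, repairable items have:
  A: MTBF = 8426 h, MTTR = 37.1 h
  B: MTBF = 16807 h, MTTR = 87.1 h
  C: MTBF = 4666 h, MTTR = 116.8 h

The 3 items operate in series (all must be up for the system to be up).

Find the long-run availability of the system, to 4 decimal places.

0.9663

A(A) = MTBF/(MTBF+MTTR) = 8426/(8426+37.1) = 0.995616
A(B) = MTBF/(MTBF+MTTR) = 16807/(16807+87.1) = 0.994844
A(C) = MTBF/(MTBF+MTTR) = 4666/(4666+116.8) = 0.975579
Series availability: 0.995616 × 0.994844 × 0.975579 = 0.9663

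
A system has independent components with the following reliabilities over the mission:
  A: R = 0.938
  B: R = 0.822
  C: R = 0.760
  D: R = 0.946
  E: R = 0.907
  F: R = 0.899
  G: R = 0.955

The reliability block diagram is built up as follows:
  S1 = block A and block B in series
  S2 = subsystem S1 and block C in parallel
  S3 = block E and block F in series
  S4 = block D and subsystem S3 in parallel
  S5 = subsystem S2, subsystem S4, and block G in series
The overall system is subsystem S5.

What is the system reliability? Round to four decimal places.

0.8935

Series (A and B): 0.938000 × 0.822000 = 0.771036
Parallel ([0.771036] and C): 1 − (1 − 0.771036)(1 − 0.760000) = 0.945049
Series (E and F): 0.907000 × 0.899000 = 0.815393
Parallel (D and [0.815393]): 1 − (1 − 0.946000)(1 − 0.815393) = 0.990031
Series ([0.945049], [0.990031], and G): 0.945049 × 0.990031 × 0.955000 = 0.8935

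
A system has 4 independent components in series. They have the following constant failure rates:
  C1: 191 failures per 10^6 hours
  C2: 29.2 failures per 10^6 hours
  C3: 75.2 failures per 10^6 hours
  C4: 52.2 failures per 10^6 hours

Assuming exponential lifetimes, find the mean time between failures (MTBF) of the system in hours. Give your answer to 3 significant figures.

Series of exponential components: λ_sys = Σ λ_i
λ_sys = 0.000191 + 0.0000292 + 0.0000752 + 0.0000522 = 3.4760e-04 /h
MTBF = 1 / λ_sys = 2880 h

2880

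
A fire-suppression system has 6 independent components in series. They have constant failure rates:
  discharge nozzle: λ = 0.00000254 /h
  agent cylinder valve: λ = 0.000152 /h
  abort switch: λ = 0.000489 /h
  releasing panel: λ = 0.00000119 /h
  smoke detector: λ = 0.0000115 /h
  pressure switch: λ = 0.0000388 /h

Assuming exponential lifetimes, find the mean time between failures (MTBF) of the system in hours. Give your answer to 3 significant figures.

Series of exponential components: λ_sys = Σ λ_i
λ_sys = 0.00000254 + 0.000152 + 0.000489 + 0.00000119 + 0.0000115 + 0.0000388 = 6.9503e-04 /h
MTBF = 1 / λ_sys = 1440 h

1440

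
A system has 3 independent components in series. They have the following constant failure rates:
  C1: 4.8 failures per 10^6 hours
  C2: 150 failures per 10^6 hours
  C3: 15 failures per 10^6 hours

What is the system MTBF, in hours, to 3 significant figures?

5890

Series of exponential components: λ_sys = Σ λ_i
λ_sys = 0.0000048 + 0.00015 + 0.000015 = 1.6980e-04 /h
MTBF = 1 / λ_sys = 5890 h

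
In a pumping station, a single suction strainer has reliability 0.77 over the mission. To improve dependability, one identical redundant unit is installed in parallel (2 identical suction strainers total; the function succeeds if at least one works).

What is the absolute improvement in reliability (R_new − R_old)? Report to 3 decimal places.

R_before = 0.77
R_after = 1 − (1 − 0.77)^2 = 0.947
ΔR = 0.947 − 0.77 = 0.177

0.177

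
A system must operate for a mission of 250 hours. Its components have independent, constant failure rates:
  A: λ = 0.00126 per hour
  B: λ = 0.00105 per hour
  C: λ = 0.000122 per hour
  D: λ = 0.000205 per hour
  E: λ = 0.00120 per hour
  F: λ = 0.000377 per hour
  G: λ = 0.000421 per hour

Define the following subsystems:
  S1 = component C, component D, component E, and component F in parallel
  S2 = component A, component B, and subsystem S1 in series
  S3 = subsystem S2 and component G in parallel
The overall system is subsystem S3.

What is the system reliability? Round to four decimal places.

R(A) = exp(−0.00126 × 250) = 0.729789
R(B) = exp(−0.00105 × 250) = 0.769126
R(C) = exp(−0.000122 × 250) = 0.969960
R(D) = exp(−0.000205 × 250) = 0.950041
R(E) = exp(−0.00120 × 250) = 0.740818
R(F) = exp(−0.000377 × 250) = 0.910055
R(G) = exp(−0.000421 × 250) = 0.900099
Parallel (C, D, E, and F): 1 − (1 − 0.969960)(1 − 0.950041)(1 − 0.740818)(1 − 0.910055) = 0.999965
Series (A, B, and [0.999965]): 0.729789 × 0.769126 × 0.999965 = 0.561280
Parallel ([0.561280] and G): 1 − (1 − 0.561280)(1 − 0.900099) = 0.9562

0.9562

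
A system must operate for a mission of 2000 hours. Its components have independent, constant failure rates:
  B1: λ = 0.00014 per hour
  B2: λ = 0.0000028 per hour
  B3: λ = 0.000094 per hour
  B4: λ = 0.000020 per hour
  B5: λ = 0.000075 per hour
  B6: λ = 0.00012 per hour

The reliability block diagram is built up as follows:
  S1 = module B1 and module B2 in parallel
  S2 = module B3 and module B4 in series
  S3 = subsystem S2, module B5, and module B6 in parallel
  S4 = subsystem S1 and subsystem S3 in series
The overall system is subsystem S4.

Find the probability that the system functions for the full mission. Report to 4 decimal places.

0.9926

R(B1) = exp(−0.00014 × 2000) = 0.755784
R(B2) = exp(−0.0000028 × 2000) = 0.994416
R(B3) = exp(−0.000094 × 2000) = 0.828615
R(B4) = exp(−0.000020 × 2000) = 0.960789
R(B5) = exp(−0.000075 × 2000) = 0.860708
R(B6) = exp(−0.00012 × 2000) = 0.786628
Parallel (B1 and B2): 1 − (1 − 0.755784)(1 − 0.994416) = 0.998636
Series (B3 and B4): 0.828615 × 0.960789 = 0.796124
Parallel ([0.796124], B5, and B6): 1 − (1 − 0.796124)(1 − 0.860708)(1 − 0.786628) = 0.993941
Series ([0.998636] and [0.993941]): 0.998636 × 0.993941 = 0.9926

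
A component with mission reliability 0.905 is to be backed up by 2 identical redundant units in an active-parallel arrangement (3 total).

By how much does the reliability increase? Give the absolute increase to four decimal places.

0.0941

R_before = 0.905
R_after = 1 − (1 − 0.905)^3 = 0.9991
ΔR = 0.9991 − 0.905 = 0.0941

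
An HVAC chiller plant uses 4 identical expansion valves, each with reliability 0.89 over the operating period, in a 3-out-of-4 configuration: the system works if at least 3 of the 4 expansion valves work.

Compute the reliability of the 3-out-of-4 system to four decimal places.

0.9376

R = Σ_{i=3}^{4} C(4,i) p^i (1−p)^{4−i} with p = 0.89
C(4,3)·0.89^3·0.11^1 = 0.310186
C(4,4)·0.89^4·0.11^0 = 0.627422
Sum = 0.9376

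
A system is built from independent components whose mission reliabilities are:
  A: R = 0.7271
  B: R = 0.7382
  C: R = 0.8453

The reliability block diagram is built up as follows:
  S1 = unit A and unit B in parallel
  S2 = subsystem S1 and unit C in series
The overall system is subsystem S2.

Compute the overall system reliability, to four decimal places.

Parallel (A and B): 1 − (1 − 0.727100)(1 − 0.738200) = 0.928555
Series ([0.928555] and C): 0.928555 × 0.845300 = 0.7849

0.7849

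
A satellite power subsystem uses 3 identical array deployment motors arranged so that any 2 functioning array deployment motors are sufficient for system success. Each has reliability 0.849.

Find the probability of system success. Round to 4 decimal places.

R = Σ_{i=2}^{3} C(3,i) p^i (1−p)^{3−i} with p = 0.849
C(3,2)·0.849^2·0.151^1 = 0.326523
C(3,3)·0.849^3·0.151^0 = 0.611960
Sum = 0.9385

0.9385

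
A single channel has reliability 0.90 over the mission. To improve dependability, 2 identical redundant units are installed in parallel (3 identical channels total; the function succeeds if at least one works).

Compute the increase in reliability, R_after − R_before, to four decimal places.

R_before = 0.90
R_after = 1 − (1 − 0.90)^3 = 0.9990
ΔR = 0.9990 − 0.90 = 0.0990

0.0990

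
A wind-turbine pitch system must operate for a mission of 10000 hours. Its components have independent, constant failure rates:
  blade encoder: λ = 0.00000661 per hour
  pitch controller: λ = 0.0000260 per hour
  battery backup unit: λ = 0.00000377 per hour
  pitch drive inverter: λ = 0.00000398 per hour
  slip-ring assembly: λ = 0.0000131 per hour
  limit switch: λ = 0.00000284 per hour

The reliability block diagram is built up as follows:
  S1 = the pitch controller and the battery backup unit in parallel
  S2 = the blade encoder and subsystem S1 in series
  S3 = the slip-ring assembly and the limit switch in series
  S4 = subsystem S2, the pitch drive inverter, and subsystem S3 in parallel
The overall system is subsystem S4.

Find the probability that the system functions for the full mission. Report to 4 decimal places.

0.9996

R(blade encoder) = exp(−0.00000661 × 10000) = 0.936037
R(pitch controller) = exp(−0.0000260 × 10000) = 0.771052
R(battery backup unit) = exp(−0.00000377 × 10000) = 0.963002
R(pitch drive inverter) = exp(−0.00000398 × 10000) = 0.960982
R(slip-ring assembly) = exp(−0.0000131 × 10000) = 0.877218
R(limit switch) = exp(−0.00000284 × 10000) = 0.971999
Parallel (pitch controller and battery backup unit): 1 − (1 − 0.771052)(1 − 0.963002) = 0.991529
Series (blade encoder and [0.991529]): 0.936037 × 0.991529 = 0.928108
Series (slip-ring assembly and limit switch): 0.877218 × 0.971999 = 0.852655
Parallel ([0.928108], pitch drive inverter, and [0.852655]): 1 − (1 − 0.928108)(1 − 0.960982)(1 − 0.852655) = 0.9996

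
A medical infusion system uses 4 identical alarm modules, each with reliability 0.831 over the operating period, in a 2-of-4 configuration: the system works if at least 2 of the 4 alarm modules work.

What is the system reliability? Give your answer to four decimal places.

R = Σ_{i=2}^{4} C(4,i) p^i (1−p)^{4−i} with p = 0.831
C(4,2)·0.831^2·0.169^2 = 0.118339
C(4,3)·0.831^3·0.169^1 = 0.387927
C(4,4)·0.831^4·0.169^0 = 0.476874
Sum = 0.9831

0.9831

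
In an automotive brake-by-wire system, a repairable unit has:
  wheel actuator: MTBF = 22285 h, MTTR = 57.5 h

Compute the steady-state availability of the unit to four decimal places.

A(wheel actuator) = MTBF/(MTBF+MTTR) = 22285/(22285+57.5) = 0.9974

0.9974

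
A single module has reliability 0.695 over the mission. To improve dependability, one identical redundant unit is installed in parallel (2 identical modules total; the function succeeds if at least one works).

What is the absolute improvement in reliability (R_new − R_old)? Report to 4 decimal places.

R_before = 0.695
R_after = 1 − (1 − 0.695)^2 = 0.9070
ΔR = 0.9070 − 0.695 = 0.2120

0.2120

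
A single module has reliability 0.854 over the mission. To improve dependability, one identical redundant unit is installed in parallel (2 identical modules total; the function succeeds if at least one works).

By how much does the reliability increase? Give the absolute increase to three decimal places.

0.125

R_before = 0.854
R_after = 1 − (1 − 0.854)^2 = 0.979
ΔR = 0.979 − 0.854 = 0.125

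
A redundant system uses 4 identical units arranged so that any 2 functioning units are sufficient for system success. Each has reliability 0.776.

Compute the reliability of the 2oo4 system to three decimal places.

0.963

R = Σ_{i=2}^{4} C(4,i) p^i (1−p)^{4−i} with p = 0.776
C(4,2)·0.776^2·0.224^2 = 0.18129
C(4,3)·0.776^3·0.224^1 = 0.41869
C(4,4)·0.776^4·0.224^0 = 0.36262
Sum = 0.963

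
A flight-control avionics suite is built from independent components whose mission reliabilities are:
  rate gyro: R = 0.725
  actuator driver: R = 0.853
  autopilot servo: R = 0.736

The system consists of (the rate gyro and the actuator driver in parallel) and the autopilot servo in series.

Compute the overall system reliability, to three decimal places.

Parallel (rate gyro and actuator driver): 1 − (1 − 0.72500)(1 − 0.85300) = 0.95958
Series ([0.95958] and autopilot servo): 0.95958 × 0.73600 = 0.706

0.706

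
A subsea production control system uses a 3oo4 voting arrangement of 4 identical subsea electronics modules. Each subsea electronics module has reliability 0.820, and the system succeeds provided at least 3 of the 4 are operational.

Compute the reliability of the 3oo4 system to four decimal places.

0.8491

R = Σ_{i=3}^{4} C(4,i) p^i (1−p)^{4−i} with p = 0.820
C(4,3)·0.820^3·0.180^1 = 0.396985
C(4,4)·0.820^4·0.180^0 = 0.452122
Sum = 0.8491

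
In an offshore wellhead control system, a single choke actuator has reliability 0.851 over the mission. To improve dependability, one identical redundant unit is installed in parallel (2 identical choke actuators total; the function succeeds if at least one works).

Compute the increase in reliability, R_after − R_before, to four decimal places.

R_before = 0.851
R_after = 1 − (1 − 0.851)^2 = 0.9778
ΔR = 0.9778 − 0.851 = 0.1268

0.1268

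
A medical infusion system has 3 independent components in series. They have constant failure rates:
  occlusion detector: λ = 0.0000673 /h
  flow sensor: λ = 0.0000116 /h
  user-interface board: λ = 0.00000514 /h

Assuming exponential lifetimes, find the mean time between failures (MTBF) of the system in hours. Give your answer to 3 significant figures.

11900

Series of exponential components: λ_sys = Σ λ_i
λ_sys = 0.0000673 + 0.0000116 + 0.00000514 = 8.4040e-05 /h
MTBF = 1 / λ_sys = 11900 h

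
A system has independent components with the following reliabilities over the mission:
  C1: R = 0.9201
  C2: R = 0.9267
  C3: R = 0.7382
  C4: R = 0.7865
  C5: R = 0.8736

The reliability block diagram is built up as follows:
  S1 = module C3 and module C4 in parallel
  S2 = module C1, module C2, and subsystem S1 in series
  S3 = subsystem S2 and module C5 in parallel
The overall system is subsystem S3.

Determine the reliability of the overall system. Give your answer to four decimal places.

0.9754

Parallel (C3 and C4): 1 − (1 − 0.738200)(1 − 0.786500) = 0.944106
Series (C1, C2, and [0.944106]): 0.920100 × 0.926700 × 0.944106 = 0.804998
Parallel ([0.804998] and C5): 1 − (1 − 0.804998)(1 − 0.873600) = 0.9754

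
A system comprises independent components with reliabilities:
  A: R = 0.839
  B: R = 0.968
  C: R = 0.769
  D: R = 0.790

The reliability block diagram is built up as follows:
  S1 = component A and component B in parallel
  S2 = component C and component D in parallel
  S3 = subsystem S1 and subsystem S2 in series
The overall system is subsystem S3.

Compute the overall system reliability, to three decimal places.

0.947

Parallel (A and B): 1 − (1 − 0.83900)(1 − 0.96800) = 0.99485
Parallel (C and D): 1 − (1 − 0.76900)(1 − 0.79000) = 0.95149
Series ([0.99485] and [0.95149]): 0.99485 × 0.95149 = 0.947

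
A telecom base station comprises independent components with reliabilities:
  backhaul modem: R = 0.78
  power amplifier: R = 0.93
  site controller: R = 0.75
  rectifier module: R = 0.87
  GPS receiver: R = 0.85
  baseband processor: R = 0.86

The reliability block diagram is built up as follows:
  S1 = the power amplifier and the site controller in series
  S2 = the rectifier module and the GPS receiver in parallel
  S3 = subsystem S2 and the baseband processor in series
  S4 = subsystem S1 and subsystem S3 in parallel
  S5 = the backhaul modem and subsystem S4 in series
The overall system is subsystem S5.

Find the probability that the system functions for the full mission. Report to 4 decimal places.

Series (power amplifier and site controller): 0.930000 × 0.750000 = 0.697500
Parallel (rectifier module and GPS receiver): 1 − (1 − 0.870000)(1 − 0.850000) = 0.980500
Series ([0.980500] and baseband processor): 0.980500 × 0.860000 = 0.843230
Parallel ([0.697500] and [0.843230]): 1 − (1 − 0.697500)(1 − 0.843230) = 0.952577
Series (backhaul modem and [0.952577]): 0.780000 × 0.952577 = 0.7430

0.7430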